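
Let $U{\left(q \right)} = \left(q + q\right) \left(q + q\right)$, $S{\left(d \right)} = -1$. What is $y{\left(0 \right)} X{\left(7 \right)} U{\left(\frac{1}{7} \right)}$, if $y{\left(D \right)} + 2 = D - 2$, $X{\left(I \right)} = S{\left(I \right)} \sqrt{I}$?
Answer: $\frac{16 \sqrt{7}}{49} \approx 0.86392$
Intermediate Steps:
$X{\left(I \right)} = - \sqrt{I}$
$y{\left(D \right)} = -4 + D$ ($y{\left(D \right)} = -2 + \left(D - 2\right) = -2 + \left(-2 + D\right) = -4 + D$)
$U{\left(q \right)} = 4 q^{2}$ ($U{\left(q \right)} = 2 q 2 q = 4 q^{2}$)
$y{\left(0 \right)} X{\left(7 \right)} U{\left(\frac{1}{7} \right)} = \left(-4 + 0\right) \left(- \sqrt{7}\right) 4 \left(\frac{1}{7}\right)^{2} = - 4 \left(- \sqrt{7}\right) \frac{4}{49} = 4 \sqrt{7} \cdot 4 \cdot \frac{1}{49} = 4 \sqrt{7} \cdot \frac{4}{49} = \frac{16 \sqrt{7}}{49}$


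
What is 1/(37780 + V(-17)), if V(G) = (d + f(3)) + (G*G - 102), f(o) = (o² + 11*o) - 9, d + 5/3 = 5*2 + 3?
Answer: 3/114034 ≈ 2.6308e-5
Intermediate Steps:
d = 34/3 (d = -5/3 + (5*2 + 3) = -5/3 + (10 + 3) = -5/3 + 13 = 34/3 ≈ 11.333)
f(o) = -9 + o² + 11*o
V(G) = -173/3 + G² (V(G) = (34/3 + (-9 + 3² + 11*3)) + (G*G - 102) = (34/3 + (-9 + 9 + 33)) + (G² - 102) = (34/3 + 33) + (-102 + G²) = 133/3 + (-102 + G²) = -173/3 + G²)
1/(37780 + V(-17)) = 1/(37780 + (-173/3 + (-17)²)) = 1/(37780 + (-173/3 + 289)) = 1/(37780 + 694/3) = 1/(114034/3) = 3/114034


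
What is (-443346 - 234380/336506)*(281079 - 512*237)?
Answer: -11915338357372080/168253 ≈ -7.0818e+10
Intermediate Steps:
(-443346 - 234380/336506)*(281079 - 512*237) = (-443346 - 234380*1/336506)*(281079 - 121344) = (-443346 - 117190/168253)*159735 = -74594411728/168253*159735 = -11915338357372080/168253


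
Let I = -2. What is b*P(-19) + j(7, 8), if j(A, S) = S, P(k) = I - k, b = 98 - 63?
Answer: 603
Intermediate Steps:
b = 35
P(k) = -2 - k
b*P(-19) + j(7, 8) = 35*(-2 - 1*(-19)) + 8 = 35*(-2 + 19) + 8 = 35*17 + 8 = 595 + 8 = 603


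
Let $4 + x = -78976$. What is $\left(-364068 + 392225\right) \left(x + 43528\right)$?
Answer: $-998221964$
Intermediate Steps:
$x = -78980$ ($x = -4 - 78976 = -78980$)
$\left(-364068 + 392225\right) \left(x + 43528\right) = \left(-364068 + 392225\right) \left(-78980 + 43528\right) = 28157 \left(-35452\right) = -998221964$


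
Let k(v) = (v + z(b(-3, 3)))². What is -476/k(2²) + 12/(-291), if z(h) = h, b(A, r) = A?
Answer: -46176/97 ≈ -476.04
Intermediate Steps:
k(v) = (-3 + v)² (k(v) = (v - 3)² = (-3 + v)²)
-476/k(2²) + 12/(-291) = -476/(-3 + 2²)² + 12/(-291) = -476/(-3 + 4)² + 12*(-1/291) = -476/(1²) - 4/97 = -476/1 - 4/97 = -476*1 - 4/97 = -476 - 4/97 = -46176/97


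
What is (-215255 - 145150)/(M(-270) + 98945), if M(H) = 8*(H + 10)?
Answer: -72081/19373 ≈ -3.7207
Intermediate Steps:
M(H) = 80 + 8*H (M(H) = 8*(10 + H) = 80 + 8*H)
(-215255 - 145150)/(M(-270) + 98945) = (-215255 - 145150)/((80 + 8*(-270)) + 98945) = -360405/((80 - 2160) + 98945) = -360405/(-2080 + 98945) = -360405/96865 = -360405*1/96865 = -72081/19373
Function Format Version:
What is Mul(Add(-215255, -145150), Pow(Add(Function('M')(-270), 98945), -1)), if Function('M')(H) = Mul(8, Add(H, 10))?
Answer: Rational(-72081, 19373) ≈ -3.7207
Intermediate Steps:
Function('M')(H) = Add(80, Mul(8, H)) (Function('M')(H) = Mul(8, Add(10, H)) = Add(80, Mul(8, H)))
Mul(Add(-215255, -145150), Pow(Add(Function('M')(-270), 98945), -1)) = Mul(Add(-215255, -145150), Pow(Add(Add(80, Mul(8, -270)), 98945), -1)) = Mul(-360405, Pow(Add(Add(80, -2160), 98945), -1)) = Mul(-360405, Pow(Add(-2080, 98945), -1)) = Mul(-360405, Pow(96865, -1)) = Mul(-360405, Rational(1, 96865)) = Rational(-72081, 19373)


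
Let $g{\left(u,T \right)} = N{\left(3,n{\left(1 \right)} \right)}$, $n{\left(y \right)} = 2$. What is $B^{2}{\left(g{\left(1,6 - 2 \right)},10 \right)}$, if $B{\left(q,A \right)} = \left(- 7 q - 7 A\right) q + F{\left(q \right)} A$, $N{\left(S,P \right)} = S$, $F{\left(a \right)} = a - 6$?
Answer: $91809$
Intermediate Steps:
$F{\left(a \right)} = -6 + a$ ($F{\left(a \right)} = a - 6 = -6 + a$)
$g{\left(u,T \right)} = 3$
$B{\left(q,A \right)} = A \left(-6 + q\right) + q \left(- 7 A - 7 q\right)$ ($B{\left(q,A \right)} = \left(- 7 q - 7 A\right) q + \left(-6 + q\right) A = \left(- 7 A - 7 q\right) q + A \left(-6 + q\right) = q \left(- 7 A - 7 q\right) + A \left(-6 + q\right) = A \left(-6 + q\right) + q \left(- 7 A - 7 q\right)$)
$B^{2}{\left(g{\left(1,6 - 2 \right)},10 \right)} = \left(- 7 \cdot 3^{2} + 10 \left(-6 + 3\right) - 70 \cdot 3\right)^{2} = \left(\left(-7\right) 9 + 10 \left(-3\right) - 210\right)^{2} = \left(-63 - 30 - 210\right)^{2} = \left(-303\right)^{2} = 91809$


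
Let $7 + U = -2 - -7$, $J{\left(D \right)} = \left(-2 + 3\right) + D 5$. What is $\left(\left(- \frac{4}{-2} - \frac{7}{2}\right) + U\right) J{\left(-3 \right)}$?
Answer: $49$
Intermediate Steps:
$J{\left(D \right)} = 1 + 5 D$
$U = -2$ ($U = -7 - -5 = -7 + \left(-2 + 7\right) = -7 + 5 = -2$)
$\left(\left(- \frac{4}{-2} - \frac{7}{2}\right) + U\right) J{\left(-3 \right)} = \left(\left(- \frac{4}{-2} - \frac{7}{2}\right) - 2\right) \left(1 + 5 \left(-3\right)\right) = \left(\left(\left(-4\right) \left(- \frac{1}{2}\right) - \frac{7}{2}\right) - 2\right) \left(1 - 15\right) = \left(\left(2 - \frac{7}{2}\right) - 2\right) \left(-14\right) = \left(- \frac{3}{2} - 2\right) \left(-14\right) = \left(- \frac{7}{2}\right) \left(-14\right) = 49$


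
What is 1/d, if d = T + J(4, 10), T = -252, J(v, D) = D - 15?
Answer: -1/257 ≈ -0.0038911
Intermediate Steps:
J(v, D) = -15 + D
d = -257 (d = -252 + (-15 + 10) = -252 - 5 = -257)
1/d = 1/(-257) = -1/257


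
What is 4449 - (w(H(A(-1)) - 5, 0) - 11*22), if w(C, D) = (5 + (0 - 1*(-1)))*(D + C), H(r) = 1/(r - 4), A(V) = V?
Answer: 23611/5 ≈ 4722.2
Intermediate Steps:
H(r) = 1/(-4 + r)
w(C, D) = 6*C + 6*D (w(C, D) = (5 + (0 + 1))*(C + D) = (5 + 1)*(C + D) = 6*(C + D) = 6*C + 6*D)
4449 - (w(H(A(-1)) - 5, 0) - 11*22) = 4449 - ((6*(1/(-4 - 1) - 5) + 6*0) - 11*22) = 4449 - ((6*(1/(-5) - 5) + 0) - 242) = 4449 - ((6*(-⅕ - 5) + 0) - 242) = 4449 - ((6*(-26/5) + 0) - 242) = 4449 - ((-156/5 + 0) - 242) = 4449 - (-156/5 - 242) = 4449 - 1*(-1366/5) = 4449 + 1366/5 = 23611/5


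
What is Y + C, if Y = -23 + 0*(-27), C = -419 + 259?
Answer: -183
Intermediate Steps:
C = -160
Y = -23 (Y = -23 + 0 = -23)
Y + C = -23 - 160 = -183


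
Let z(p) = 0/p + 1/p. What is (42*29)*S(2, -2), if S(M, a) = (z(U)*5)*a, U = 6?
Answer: -2030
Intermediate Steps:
z(p) = 1/p (z(p) = 0 + 1/p = 1/p)
S(M, a) = 5*a/6 (S(M, a) = (5/6)*a = ((1/6)*5)*a = 5*a/6)
(42*29)*S(2, -2) = (42*29)*((5/6)*(-2)) = 1218*(-5/3) = -2030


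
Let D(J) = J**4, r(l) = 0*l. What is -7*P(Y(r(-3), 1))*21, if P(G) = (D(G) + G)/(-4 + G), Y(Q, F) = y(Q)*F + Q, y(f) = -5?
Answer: 30380/3 ≈ 10127.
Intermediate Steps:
r(l) = 0
Y(Q, F) = Q - 5*F (Y(Q, F) = -5*F + Q = Q - 5*F)
P(G) = (G + G**4)/(-4 + G) (P(G) = (G**4 + G)/(-4 + G) = (G + G**4)/(-4 + G))
-7*P(Y(r(-3), 1))*21 = -7*((0 - 5*1) + (0 - 5*1)**4)/(-4 + (0 - 5*1))*21 = -7*((0 - 5) + (0 - 5)**4)/(-4 + (0 - 5))*21 = -7*(-5 + (-5)**4)/(-4 - 5)*21 = -7*(-5 + 625)/(-9)*21 = -(-7)*620/9*21 = -7*(-620/9)*21 = (4340/9)*21 = 30380/3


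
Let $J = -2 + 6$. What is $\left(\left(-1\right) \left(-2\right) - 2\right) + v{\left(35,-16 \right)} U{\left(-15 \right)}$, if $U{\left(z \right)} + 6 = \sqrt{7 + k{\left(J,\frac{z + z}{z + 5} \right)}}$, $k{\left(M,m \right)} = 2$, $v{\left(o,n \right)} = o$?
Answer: $-105$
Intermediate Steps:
$J = 4$
$U{\left(z \right)} = -3$ ($U{\left(z \right)} = -6 + \sqrt{7 + 2} = -6 + \sqrt{9} = -6 + 3 = -3$)
$\left(\left(-1\right) \left(-2\right) - 2\right) + v{\left(35,-16 \right)} U{\left(-15 \right)} = \left(\left(-1\right) \left(-2\right) - 2\right) + 35 \left(-3\right) = \left(2 - 2\right) - 105 = 0 - 105 = -105$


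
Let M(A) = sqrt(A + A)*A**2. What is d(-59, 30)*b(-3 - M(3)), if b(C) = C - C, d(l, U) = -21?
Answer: 0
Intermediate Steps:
M(A) = sqrt(2)*A**(5/2) (M(A) = sqrt(2*A)*A**2 = (sqrt(2)*sqrt(A))*A**2 = sqrt(2)*A**(5/2))
b(C) = 0
d(-59, 30)*b(-3 - M(3)) = -21*0 = 0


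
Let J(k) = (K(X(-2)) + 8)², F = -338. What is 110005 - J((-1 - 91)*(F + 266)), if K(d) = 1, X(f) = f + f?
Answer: 109924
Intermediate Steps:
X(f) = 2*f
J(k) = 81 (J(k) = (1 + 8)² = 9² = 81)
110005 - J((-1 - 91)*(F + 266)) = 110005 - 1*81 = 110005 - 81 = 109924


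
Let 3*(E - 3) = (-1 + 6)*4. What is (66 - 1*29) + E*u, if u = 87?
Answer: 878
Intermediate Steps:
E = 29/3 (E = 3 + ((-1 + 6)*4)/3 = 3 + (5*4)/3 = 3 + (1/3)*20 = 3 + 20/3 = 29/3 ≈ 9.6667)
(66 - 1*29) + E*u = (66 - 1*29) + (29/3)*87 = (66 - 29) + 841 = 37 + 841 = 878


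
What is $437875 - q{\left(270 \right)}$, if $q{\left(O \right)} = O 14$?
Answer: $434095$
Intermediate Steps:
$q{\left(O \right)} = 14 O$
$437875 - q{\left(270 \right)} = 437875 - 14 \cdot 270 = 437875 - 3780 = 434095$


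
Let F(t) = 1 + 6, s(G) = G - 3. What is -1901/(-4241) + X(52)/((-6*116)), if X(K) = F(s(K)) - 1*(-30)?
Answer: 1166179/2951736 ≈ 0.39508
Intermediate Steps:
s(G) = -3 + G
F(t) = 7
X(K) = 37 (X(K) = 7 - 1*(-30) = 7 + 30 = 37)
-1901/(-4241) + X(52)/((-6*116)) = -1901/(-4241) + 37/((-6*116)) = -1901*(-1/4241) + 37/(-696) = 1901/4241 + 37*(-1/696) = 1901/4241 - 37/696 = 1166179/2951736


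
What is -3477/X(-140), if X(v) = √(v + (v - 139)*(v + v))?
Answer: -3477*√19495/38990 ≈ -12.451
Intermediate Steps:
X(v) = √(v + 2*v*(-139 + v)) (X(v) = √(v + (-139 + v)*(2*v)) = √(v + 2*v*(-139 + v)))
-3477/X(-140) = -3477*√19495/38990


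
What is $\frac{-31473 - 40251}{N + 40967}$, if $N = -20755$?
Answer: $- \frac{17931}{5053} \approx -3.5486$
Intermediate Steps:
$\frac{-31473 - 40251}{N + 40967} = \frac{-31473 - 40251}{-20755 + 40967} = - \frac{71724}{20212} = \left(-71724\right) \frac{1}{20212} = - \frac{17931}{5053}$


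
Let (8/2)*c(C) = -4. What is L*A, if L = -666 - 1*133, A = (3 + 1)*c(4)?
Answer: 3196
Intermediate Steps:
c(C) = -1 (c(C) = (1/4)*(-4) = -1)
A = -4 (A = (3 + 1)*(-1) = 4*(-1) = -4)
L = -799 (L = -666 - 133 = -799)
L*A = -799*(-4) = 3196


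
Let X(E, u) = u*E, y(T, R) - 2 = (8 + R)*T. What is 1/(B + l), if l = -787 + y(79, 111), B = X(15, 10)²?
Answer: 1/31116 ≈ 3.2138e-5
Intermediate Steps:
y(T, R) = 2 + T*(8 + R) (y(T, R) = 2 + (8 + R)*T = 2 + T*(8 + R))
X(E, u) = E*u
B = 22500 (B = (15*10)² = 150² = 22500)
l = 8616 (l = -787 + (2 + 8*79 + 111*79) = -787 + (2 + 632 + 8769) = -787 + 9403 = 8616)
1/(B + l) = 1/(22500 + 8616) = 1/31116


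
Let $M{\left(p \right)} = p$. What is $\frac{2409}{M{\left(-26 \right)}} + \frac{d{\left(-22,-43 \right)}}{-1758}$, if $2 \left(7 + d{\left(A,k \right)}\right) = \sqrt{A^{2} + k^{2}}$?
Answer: $- \frac{1058710}{11427} - \frac{\sqrt{2333}}{3516} \approx -92.664$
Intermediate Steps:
$d{\left(A,k \right)} = -7 + \frac{\sqrt{A^{2} + k^{2}}}{2}$
$\frac{2409}{M{\left(-26 \right)}} + \frac{d{\left(-22,-43 \right)}}{-1758} = \frac{2409}{-26} + \frac{-7 + \frac{\sqrt{\left(-22\right)^{2} + \left(-43\right)^{2}}}{2}}{-1758} = 2409 \left(- \frac{1}{26}\right) + \left(-7 + \frac{\sqrt{484 + 1849}}{2}\right) \left(- \frac{1}{1758}\right) = - \frac{2409}{26} + \left(-7 + \frac{\sqrt{2333}}{2}\right) \left(- \frac{1}{1758}\right) = - \frac{2409}{26} + \left(\frac{7}{1758} - \frac{\sqrt{2333}}{3516}\right) = - \frac{1058710}{11427} - \frac{\sqrt{2333}}{3516}$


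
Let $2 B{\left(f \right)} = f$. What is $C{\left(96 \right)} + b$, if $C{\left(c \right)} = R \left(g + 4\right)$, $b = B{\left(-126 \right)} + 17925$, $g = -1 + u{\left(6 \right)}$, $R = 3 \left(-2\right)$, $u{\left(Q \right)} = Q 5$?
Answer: $17664$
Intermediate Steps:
$u{\left(Q \right)} = 5 Q$
$R = -6$
$B{\left(f \right)} = \frac{f}{2}$
$g = 29$ ($g = -1 + 5 \cdot 6 = -1 + 30 = 29$)
$b = 17862$ ($b = \frac{1}{2} \left(-126\right) + 17925 = -63 + 17925 = 17862$)
$C{\left(c \right)} = -198$ ($C{\left(c \right)} = - 6 \left(29 + 4\right) = \left(-6\right) 33 = -198$)
$C{\left(96 \right)} + b = -198 + 17862 = 17664$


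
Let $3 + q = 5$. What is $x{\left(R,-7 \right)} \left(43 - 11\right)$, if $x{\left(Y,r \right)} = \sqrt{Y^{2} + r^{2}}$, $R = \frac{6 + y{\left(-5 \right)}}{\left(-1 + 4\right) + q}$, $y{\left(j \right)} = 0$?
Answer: $\frac{32 \sqrt{1261}}{5} \approx 227.27$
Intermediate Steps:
$q = 2$ ($q = -3 + 5 = 2$)
$R = \frac{6}{5}$ ($R = \frac{6 + 0}{\left(-1 + 4\right) + 2} = \frac{6}{3 + 2} = \frac{6}{5} \approx 1.2$)
$x{\left(R,-7 \right)} \left(43 - 11\right) = \sqrt{\left(\frac{6}{5}\right)^{2} + \left(-7\right)^{2}} \left(43 - 11\right) = \sqrt{\frac{36}{25} + 49} \cdot 32 = \sqrt{\frac{1261}{25}} \cdot 32 = \frac{\sqrt{1261}}{5} \cdot 32 = \frac{32 \sqrt{1261}}{5}$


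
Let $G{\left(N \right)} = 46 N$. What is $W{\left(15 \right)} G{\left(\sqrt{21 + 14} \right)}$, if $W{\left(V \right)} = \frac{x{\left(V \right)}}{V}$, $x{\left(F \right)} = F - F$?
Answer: $0$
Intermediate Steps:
$x{\left(F \right)} = 0$
$W{\left(V \right)} = 0$ ($W{\left(V \right)} = \frac{0}{V} = 0$)
$W{\left(15 \right)} G{\left(\sqrt{21 + 14} \right)} = 0 \cdot 46 \sqrt{21 + 14} = 0 \cdot 46 \sqrt{35} = 0$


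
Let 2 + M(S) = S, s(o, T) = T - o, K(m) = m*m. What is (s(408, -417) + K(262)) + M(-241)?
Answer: 67576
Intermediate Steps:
K(m) = m²
M(S) = -2 + S
(s(408, -417) + K(262)) + M(-241) = ((-417 - 1*408) + 262²) + (-2 - 241) = ((-417 - 408) + 68644) - 243 = (-825 + 68644) - 243 = 67819 - 243 = 67576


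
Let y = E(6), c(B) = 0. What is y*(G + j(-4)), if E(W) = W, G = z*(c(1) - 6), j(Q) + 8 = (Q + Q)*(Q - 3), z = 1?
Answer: 252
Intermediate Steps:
j(Q) = -8 + 2*Q*(-3 + Q) (j(Q) = -8 + (Q + Q)*(Q - 3) = -8 + (2*Q)*(-3 + Q) = -8 + 2*Q*(-3 + Q))
G = -6 (G = 1*(0 - 6) = 1*(-6) = -6)
y = 6
y*(G + j(-4)) = 6*(-6 + (-8 - 6*(-4) + 2*(-4)**2)) = 6*(-6 + (-8 + 24 + 2*16)) = 6*(-6 + (-8 + 24 + 32)) = 6*(-6 + 48) = 6*42 = 252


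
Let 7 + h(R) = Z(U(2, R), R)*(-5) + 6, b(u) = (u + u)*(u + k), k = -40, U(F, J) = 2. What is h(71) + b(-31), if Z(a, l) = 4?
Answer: 4381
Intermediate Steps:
b(u) = 2*u*(-40 + u) (b(u) = (u + u)*(u - 40) = (2*u)*(-40 + u) = 2*u*(-40 + u))
h(R) = -21 (h(R) = -7 + (4*(-5) + 6) = -7 + (-20 + 6) = -7 - 14 = -21)
h(71) + b(-31) = -21 + 2*(-31)*(-40 - 31) = -21 + 2*(-31)*(-71) = -21 + 4402 = 4381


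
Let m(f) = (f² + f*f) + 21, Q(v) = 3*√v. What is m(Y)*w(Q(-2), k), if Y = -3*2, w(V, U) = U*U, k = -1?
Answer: 93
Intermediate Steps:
w(V, U) = U²
Y = -6
m(f) = 21 + 2*f² (m(f) = (f² + f²) + 21 = 2*f² + 21 = 21 + 2*f²)
m(Y)*w(Q(-2), k) = (21 + 2*(-6)²)*(-1)² = (21 + 2*36)*1 = (21 + 72)*1 = 93*1 = 93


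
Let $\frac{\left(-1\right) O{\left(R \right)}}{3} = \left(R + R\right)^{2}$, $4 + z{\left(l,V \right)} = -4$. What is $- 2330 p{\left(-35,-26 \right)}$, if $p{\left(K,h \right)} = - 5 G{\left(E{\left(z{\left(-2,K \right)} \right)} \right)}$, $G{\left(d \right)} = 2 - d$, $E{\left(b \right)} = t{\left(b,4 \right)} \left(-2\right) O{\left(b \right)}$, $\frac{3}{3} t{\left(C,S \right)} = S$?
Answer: $-71554300$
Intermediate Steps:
$t{\left(C,S \right)} = S$
$z{\left(l,V \right)} = -8$ ($z{\left(l,V \right)} = -4 - 4 = -8$)
$O{\left(R \right)} = - 12 R^{2}$ ($O{\left(R \right)} = - 3 \left(R + R\right)^{2} = - 3 \left(2 R\right)^{2} = - 3 \cdot 4 R^{2} = - 12 R^{2}$)
$E{\left(b \right)} = 96 b^{2}$ ($E{\left(b \right)} = 4 \left(-2\right) \left(- 12 b^{2}\right) = - 8 \left(- 12 b^{2}\right) = 96 b^{2}$)
$p{\left(K,h \right)} = 30710$ ($p{\left(K,h \right)} = - 5 \left(2 - 96 \left(-8\right)^{2}\right) = - 5 \left(2 - 96 \cdot 64\right) = - 5 \left(2 - 6144\right) = \left(-5\right) \left(-6142\right) = 30710$)
$- 2330 p{\left(-35,-26 \right)} = \left(-2330\right) 30710 = -71554300$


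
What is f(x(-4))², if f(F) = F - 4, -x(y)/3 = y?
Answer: 64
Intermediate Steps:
x(y) = -3*y
f(F) = -4 + F
f(x(-4))² = (-4 - 3*(-4))² = (-4 + 12)² = 8² = 64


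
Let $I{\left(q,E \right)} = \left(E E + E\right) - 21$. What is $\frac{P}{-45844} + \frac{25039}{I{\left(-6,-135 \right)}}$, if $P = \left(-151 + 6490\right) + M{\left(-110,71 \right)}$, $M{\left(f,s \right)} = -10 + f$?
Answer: $\frac{1035516805}{828355236} \approx 1.2501$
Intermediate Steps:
$I{\left(q,E \right)} = -21 + E + E^{2}$ ($I{\left(q,E \right)} = \left(E^{2} + E\right) - 21 = \left(E + E^{2}\right) - 21 = -21 + E + E^{2}$)
$P = 6219$ ($P = \left(-151 + 6490\right) - 120 = 6339 - 120 = 6219$)
$\frac{P}{-45844} + \frac{25039}{I{\left(-6,-135 \right)}} = \frac{6219}{-45844} + \frac{25039}{-21 - 135 + \left(-135\right)^{2}} = 6219 \left(- \frac{1}{45844}\right) + \frac{25039}{-21 - 135 + 18225} = - \frac{6219}{45844} + \frac{25039}{18069} = \frac{1035516805}{828355236}$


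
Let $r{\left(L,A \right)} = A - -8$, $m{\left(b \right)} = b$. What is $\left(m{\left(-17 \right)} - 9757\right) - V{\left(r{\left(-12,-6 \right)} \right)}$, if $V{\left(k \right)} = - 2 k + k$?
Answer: $-9772$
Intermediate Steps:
$r{\left(L,A \right)} = 8 + A$ ($r{\left(L,A \right)} = A + 8 = 8 + A$)
$V{\left(k \right)} = - k$
$\left(m{\left(-17 \right)} - 9757\right) - V{\left(r{\left(-12,-6 \right)} \right)} = \left(-17 - 9757\right) - - (8 - 6) = \left(-17 - 9757\right) - \left(-1\right) 2 = -9774 - -2 = -9774 + 2 = -9772$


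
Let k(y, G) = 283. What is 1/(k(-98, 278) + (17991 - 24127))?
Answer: -1/5853 ≈ -0.00017085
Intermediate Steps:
1/(k(-98, 278) + (17991 - 24127)) = 1/(283 + (17991 - 24127)) = 1/(283 - 6136) = 1/(-5853) = -1/5853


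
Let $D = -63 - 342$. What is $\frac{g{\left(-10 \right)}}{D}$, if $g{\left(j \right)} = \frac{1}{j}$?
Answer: $\frac{1}{4050} \approx 0.00024691$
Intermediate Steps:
$D = -405$
$\frac{g{\left(-10 \right)}}{D} = \frac{1}{\left(-10\right) \left(-405\right)} = \left(- \frac{1}{10}\right) \left(- \frac{1}{405}\right) = \frac{1}{4050}$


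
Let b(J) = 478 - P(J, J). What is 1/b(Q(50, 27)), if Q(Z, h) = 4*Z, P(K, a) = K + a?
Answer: 1/78 ≈ 0.012821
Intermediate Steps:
b(J) = 478 - 2*J (b(J) = 478 - (J + J) = 478 - 2*J)
1/b(Q(50, 27)) = 1/(478 - 8*50) = 1/(478 - 2*200) = 1/(478 - 400) = 1/78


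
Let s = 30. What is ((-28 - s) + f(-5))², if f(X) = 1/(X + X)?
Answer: 337561/100 ≈ 3375.6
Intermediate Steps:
f(X) = 1/(2*X)
((-28 - s) + f(-5))² = ((-28 - 1*30) + (½)/(-5))² = ((-28 - 30) + (½)*(-⅕))² = (-58 - ⅒)² = (-581/10)² = 337561/100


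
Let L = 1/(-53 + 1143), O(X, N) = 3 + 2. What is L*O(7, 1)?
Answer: 1/218 ≈ 0.0045872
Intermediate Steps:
O(X, N) = 5
L = 1/1090 ≈ 0.00091743
L*O(7, 1) = (1/1090)*5 = 1/218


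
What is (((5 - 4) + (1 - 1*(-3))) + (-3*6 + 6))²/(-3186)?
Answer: -49/3186 ≈ -0.015380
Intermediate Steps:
(((5 - 4) + (1 - 1*(-3))) + (-3*6 + 6))²/(-3186) = ((1 + (1 + 3)) + (-18 + 6))²*(-1/3186) = ((1 + 4) - 12)²*(-1/3186) = (5 - 12)²*(-1/3186) = (-7)²*(-1/3186) = 49*(-1/3186) = -49/3186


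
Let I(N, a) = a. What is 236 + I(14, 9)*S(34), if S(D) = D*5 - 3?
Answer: 1739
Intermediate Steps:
S(D) = -3 + 5*D (S(D) = 5*D - 3 = -3 + 5*D)
236 + I(14, 9)*S(34) = 236 + 9*(-3 + 5*34) = 236 + 9*(-3 + 170) = 236 + 9*167 = 236 + 1503 = 1739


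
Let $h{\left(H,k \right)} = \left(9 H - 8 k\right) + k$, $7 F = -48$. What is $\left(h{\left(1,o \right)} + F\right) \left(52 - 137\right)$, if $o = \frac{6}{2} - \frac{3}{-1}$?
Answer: $\frac{23715}{7} \approx 3387.9$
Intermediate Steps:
$F = - \frac{48}{7}$ ($F = \frac{1}{7} \left(-48\right) = - \frac{48}{7} \approx -6.8571$)
$o = 6$ ($o = 6 \cdot \frac{1}{2} - -3 = 3 + 3 = 6$)
$h{\left(H,k \right)} = - 7 k + 9 H$ ($h{\left(H,k \right)} = \left(- 8 k + 9 H\right) + k = - 7 k + 9 H$)
$\left(h{\left(1,o \right)} + F\right) \left(52 - 137\right) = \left(\left(\left(-7\right) 6 + 9 \cdot 1\right) - \frac{48}{7}\right) \left(52 - 137\right) = \left(\left(-42 + 9\right) - \frac{48}{7}\right) \left(-85\right) = \left(-33 - \frac{48}{7}\right) \left(-85\right) = \left(- \frac{279}{7}\right) \left(-85\right) = \frac{23715}{7}$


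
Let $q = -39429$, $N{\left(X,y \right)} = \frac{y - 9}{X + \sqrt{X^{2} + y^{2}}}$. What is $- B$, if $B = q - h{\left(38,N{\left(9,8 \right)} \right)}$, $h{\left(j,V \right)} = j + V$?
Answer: $\frac{2525897}{64} - \frac{\sqrt{145}}{64} \approx 39467.0$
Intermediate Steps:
$N{\left(X,y \right)} = \frac{-9 + y}{X + \sqrt{X^{2} + y^{2}}}$
$h{\left(j,V \right)} = V + j$
$B = -39467 + \frac{1}{9 + \sqrt{145}}$ ($B = -39429 - \left(\frac{-9 + 8}{9 + \sqrt{9^{2} + 8^{2}}} + 38\right) = -39429 - \left(\frac{1}{9 + \sqrt{81 + 64}} \left(-1\right) + 38\right) = -39429 - \left(\frac{1}{9 + \sqrt{145}} \left(-1\right) + 38\right) = -39429 - \left(- \frac{1}{9 + \sqrt{145}} + 38\right) = -39429 - \left(38 - \frac{1}{9 + \sqrt{145}}\right) = -39467 + \frac{1}{9 + \sqrt{145}} \approx -39467.0$)
$- B = - (- \frac{2525897}{64} + \frac{\sqrt{145}}{64}) = \frac{2525897}{64} - \frac{\sqrt{145}}{64}$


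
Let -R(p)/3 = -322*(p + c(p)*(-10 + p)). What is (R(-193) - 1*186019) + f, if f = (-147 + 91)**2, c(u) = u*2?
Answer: 75324507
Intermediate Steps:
c(u) = 2*u
R(p) = 966*p + 1932*p*(-10 + p) (R(p) = -(-966)*(p + (2*p)*(-10 + p)) = -(-966)*(p + 2*p*(-10 + p)) = -3*(-322*p - 644*p*(-10 + p)) = 966*p + 1932*p*(-10 + p))
f = 3136 (f = (-56)**2 = 3136)
(R(-193) - 1*186019) + f = (966*(-193)*(-19 + 2*(-193)) - 1*186019) + 3136 = (966*(-193)*(-19 - 386) - 186019) + 3136 = (966*(-193)*(-405) - 186019) + 3136 = (75507390 - 186019) + 3136 = 75321371 + 3136 = 75324507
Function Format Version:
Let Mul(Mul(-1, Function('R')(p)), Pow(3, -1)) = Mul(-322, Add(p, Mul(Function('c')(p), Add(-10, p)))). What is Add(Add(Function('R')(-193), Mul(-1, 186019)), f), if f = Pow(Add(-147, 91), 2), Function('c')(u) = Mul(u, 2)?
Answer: 75324507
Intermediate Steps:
Function('c')(u) = Mul(2, u)
Function('R')(p) = Add(Mul(966, p), Mul(1932, p, Add(-10, p))) (Function('R')(p) = Mul(-3, Mul(-322, Add(p, Mul(Mul(2, p), Add(-10, p))))) = Mul(-3, Mul(-322, Add(p, Mul(2, p, Add(-10, p))))) = Mul(-3, Add(Mul(-322, p), Mul(-644, p, Add(-10, p)))) = Add(Mul(966, p), Mul(1932, p, Add(-10, p))))
f = 3136 (f = Pow(-56, 2) = 3136)
Add(Add(Function('R')(-193), Mul(-1, 186019)), f) = Add(Add(Mul(966, -193, Add(-19, Mul(2, -193))), Mul(-1, 186019)), 3136) = Add(Add(Mul(966, -193, Add(-19, -386)), -186019), 3136) = Add(Add(Mul(966, -193, -405), -186019), 3136) = Add(Add(75507390, -186019), 3136) = Add(75321371, 3136) = 75324507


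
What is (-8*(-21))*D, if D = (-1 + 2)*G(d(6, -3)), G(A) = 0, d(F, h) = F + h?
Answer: 0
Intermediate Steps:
D = 0 (D = (-1 + 2)*0 = 1*0 = 0)
(-8*(-21))*D = -8*(-21)*0 = 168*0 = 0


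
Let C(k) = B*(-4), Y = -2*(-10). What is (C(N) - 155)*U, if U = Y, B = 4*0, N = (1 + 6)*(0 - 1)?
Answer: -3100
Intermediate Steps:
N = -7 (N = 7*(-1) = -7)
B = 0
Y = 20
C(k) = 0 (C(k) = 0*(-4) = 0)
U = 20
(C(N) - 155)*U = (0 - 155)*20 = -155*20 = -3100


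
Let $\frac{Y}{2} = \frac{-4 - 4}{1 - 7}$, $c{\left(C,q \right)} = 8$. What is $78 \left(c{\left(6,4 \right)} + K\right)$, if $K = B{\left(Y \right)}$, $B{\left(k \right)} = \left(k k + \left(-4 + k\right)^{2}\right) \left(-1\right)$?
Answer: $- \frac{208}{3} \approx -69.333$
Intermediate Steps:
$Y = \frac{8}{3}$ ($Y = 2 \frac{-4 - 4}{1 - 7} = 2 \left(- \frac{8}{-6}\right) = 2 \left(\left(-8\right) \left(- \frac{1}{6}\right)\right) = 2 \cdot \frac{4}{3} = \frac{8}{3} \approx 2.6667$)
$B{\left(k \right)} = - k^{2} - \left(-4 + k\right)^{2}$ ($B{\left(k \right)} = \left(k^{2} + \left(-4 + k\right)^{2}\right) \left(-1\right) = - k^{2} - \left(-4 + k\right)^{2}$)
$K = - \frac{80}{9}$ ($K = - \left(\frac{8}{3}\right)^{2} - \left(-4 + \frac{8}{3}\right)^{2} = \left(-1\right) \frac{64}{9} - \left(- \frac{4}{3}\right)^{2} = - \frac{64}{9} - \frac{16}{9} = - \frac{80}{9} \approx -8.8889$)
$78 \left(c{\left(6,4 \right)} + K\right) = 78 \left(8 - \frac{80}{9}\right) = 78 \left(- \frac{8}{9}\right) = - \frac{208}{3}$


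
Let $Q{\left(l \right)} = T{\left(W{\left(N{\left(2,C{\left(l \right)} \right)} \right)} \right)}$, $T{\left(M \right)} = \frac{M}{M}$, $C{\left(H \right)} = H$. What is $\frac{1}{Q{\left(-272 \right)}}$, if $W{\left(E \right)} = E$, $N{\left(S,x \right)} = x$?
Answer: $1$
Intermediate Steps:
$T{\left(M \right)} = 1$
$Q{\left(l \right)} = 1$
$\frac{1}{Q{\left(-272 \right)}} = 1^{-1} = 1$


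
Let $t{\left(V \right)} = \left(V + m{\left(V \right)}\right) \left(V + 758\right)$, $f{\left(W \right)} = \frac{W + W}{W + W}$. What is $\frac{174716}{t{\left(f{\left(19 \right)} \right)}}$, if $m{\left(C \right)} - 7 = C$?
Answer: $\frac{174716}{6831} \approx 25.577$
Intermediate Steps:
$f{\left(W \right)} = 1$ ($f{\left(W \right)} = \frac{2 W}{2 W} = 2 W \frac{1}{2 W} = 1$)
$m{\left(C \right)} = 7 + C$
$t{\left(V \right)} = \left(7 + 2 V\right) \left(758 + V\right)$ ($t{\left(V \right)} = \left(V + \left(7 + V\right)\right) \left(V + 758\right) = \left(7 + 2 V\right) \left(758 + V\right)$)
$\frac{174716}{t{\left(f{\left(19 \right)} \right)}} = \frac{174716}{5306 + 2 \cdot 1^{2} + 1523 \cdot 1} = \frac{174716}{5306 + 2 \cdot 1 + 1523} = \frac{174716}{5306 + 2 + 1523} = \frac{174716}{6831}$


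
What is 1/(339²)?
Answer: 1/114921 ≈ 8.7016e-6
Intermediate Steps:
1/(339²) = 1/114921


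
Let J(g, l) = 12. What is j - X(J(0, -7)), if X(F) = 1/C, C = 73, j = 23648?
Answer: 1726303/73 ≈ 23648.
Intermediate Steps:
X(F) = 1/73
j - X(J(0, -7)) = 23648 - 1*1/73 = 23648 - 1/73 = 1726303/73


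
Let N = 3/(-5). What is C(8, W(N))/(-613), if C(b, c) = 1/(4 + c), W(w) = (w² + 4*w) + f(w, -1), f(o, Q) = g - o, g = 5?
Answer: -25/115857 ≈ -0.00021578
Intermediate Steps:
f(o, Q) = 5 - o
N = -⅗ (N = 3*(-⅕) = -⅗ ≈ -0.60000)
W(w) = 5 + w² + 3*w (W(w) = (w² + 4*w) + (5 - w) = 5 + w² + 3*w)
C(8, W(N))/(-613) = 1/((4 + (5 + (-⅗)² + 3*(-⅗)))*(-613)) = -1/613/(4 + (5 + 9/25 - 9/5)) = -1/613/(4 + 89/25) = -1/613/(189/25) = (25/189)*(-1/613) = -25/115857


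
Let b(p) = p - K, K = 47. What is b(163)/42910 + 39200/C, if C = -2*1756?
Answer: -105104038/9418745 ≈ -11.159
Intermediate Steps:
b(p) = -47 + p (b(p) = p - 1*47 = p - 47 = -47 + p)
C = -3512
b(163)/42910 + 39200/C = (-47 + 163)/42910 + 39200/(-3512) = 116*(1/42910) + 39200*(-1/3512) = 58/21455 - 4900/439 = -105104038/9418745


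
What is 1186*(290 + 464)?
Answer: 894244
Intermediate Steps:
1186*(290 + 464) = 1186*754 = 894244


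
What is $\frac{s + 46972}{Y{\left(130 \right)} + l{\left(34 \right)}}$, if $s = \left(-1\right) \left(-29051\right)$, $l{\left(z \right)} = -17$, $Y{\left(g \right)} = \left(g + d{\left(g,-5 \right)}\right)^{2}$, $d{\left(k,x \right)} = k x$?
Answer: $\frac{76023}{270383} \approx 0.28117$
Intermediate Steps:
$Y{\left(g \right)} = 16 g^{2}$ ($Y{\left(g \right)} = \left(g + g \left(-5\right)\right)^{2} = \left(g - 5 g\right)^{2} = \left(- 4 g\right)^{2} = 16 g^{2}$)
$s = 29051$
$\frac{s + 46972}{Y{\left(130 \right)} + l{\left(34 \right)}} = \frac{29051 + 46972}{16 \cdot 130^{2} - 17} = \frac{76023}{16 \cdot 16900 - 17} = \frac{76023}{270400 - 17} = \frac{76023}{270383}$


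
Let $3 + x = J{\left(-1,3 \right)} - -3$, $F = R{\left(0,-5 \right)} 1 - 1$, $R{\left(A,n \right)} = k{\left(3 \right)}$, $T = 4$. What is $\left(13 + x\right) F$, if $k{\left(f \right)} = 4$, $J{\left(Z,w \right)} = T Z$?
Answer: $27$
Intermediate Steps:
$J{\left(Z,w \right)} = 4 Z$
$R{\left(A,n \right)} = 4$
$F = 3$ ($F = 4 \cdot 1 - 1 = 4 - 1 = 3$)
$x = -4$ ($x = -3 + \left(4 \left(-1\right) - -3\right) = -3 + \left(-4 + 3\right) = -3 - 1 = -4$)
$\left(13 + x\right) F = \left(13 - 4\right) 3 = 9 \cdot 3 = 27$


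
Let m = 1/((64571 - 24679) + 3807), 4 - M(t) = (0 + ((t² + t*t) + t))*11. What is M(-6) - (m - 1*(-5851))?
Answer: -287233528/43699 ≈ -6573.0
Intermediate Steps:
M(t) = 4 - 22*t² - 11*t (M(t) = 4 - (0 + ((t² + t*t) + t))*11 = 4 - (0 + ((t² + t²) + t))*11 = 4 - (0 + (2*t² + t))*11 = 4 - (0 + (t + 2*t²))*11 = 4 - (t + 2*t²)*11 = 4 - (11*t + 22*t²) = 4 + (-22*t² - 11*t) = 4 - 22*t² - 11*t)
m = 1/43699 (m = 1/(39892 + 3807) = 1/43699 ≈ 2.2884e-5)
M(-6) - (m - 1*(-5851)) = (4 - 22*(-6)² - 11*(-6)) - (1/43699 - 1*(-5851)) = (4 - 22*36 + 66) - (1/43699 + 5851) = (4 - 792 + 66) - 1*255682850/43699 = -722 - 255682850/43699 = -287233528/43699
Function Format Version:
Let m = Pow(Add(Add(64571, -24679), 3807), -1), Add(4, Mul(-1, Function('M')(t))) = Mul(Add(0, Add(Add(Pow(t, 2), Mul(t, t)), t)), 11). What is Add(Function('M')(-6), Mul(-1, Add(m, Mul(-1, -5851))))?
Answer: Rational(-287233528, 43699) ≈ -6573.0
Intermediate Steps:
Function('M')(t) = Add(4, Mul(-22, Pow(t, 2)), Mul(-11, t)) (Function('M')(t) = Add(4, Mul(-1, Mul(Add(0, Add(Add(Pow(t, 2), Mul(t, t)), t)), 11))) = Add(4, Mul(-1, Mul(Add(0, Add(Add(Pow(t, 2), Pow(t, 2)), t)), 11))) = Add(4, Mul(-1, Mul(Add(0, Add(Mul(2, Pow(t, 2)), t)), 11))) = Add(4, Mul(-1, Mul(Add(0, Add(t, Mul(2, Pow(t, 2)))), 11))) = Add(4, Mul(-1, Mul(Add(t, Mul(2, Pow(t, 2))), 11))) = Add(4, Mul(-1, Add(Mul(11, t), Mul(22, Pow(t, 2))))) = Add(4, Add(Mul(-22, Pow(t, 2)), Mul(-11, t))) = Add(4, Mul(-22, Pow(t, 2)), Mul(-11, t)))
m = Rational(1, 43699) (m = Pow(Add(39892, 3807), -1) = Pow(43699, -1) = Rational(1, 43699) ≈ 2.2884e-5)
Add(Function('M')(-6), Mul(-1, Add(m, Mul(-1, -5851)))) = Add(Add(4, Mul(-22, Pow(-6, 2)), Mul(-11, -6)), Mul(-1, Add(Rational(1, 43699), Mul(-1, -5851)))) = Add(Add(4, Mul(-22, 36), 66), Mul(-1, Add(Rational(1, 43699), 5851))) = Add(Add(4, -792, 66), Mul(-1, Rational(255682850, 43699))) = Add(-722, Rational(-255682850, 43699)) = Rational(-287233528, 43699)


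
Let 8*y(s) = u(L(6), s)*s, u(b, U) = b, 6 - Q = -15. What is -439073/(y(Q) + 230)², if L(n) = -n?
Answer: -7025168/734449 ≈ -9.5652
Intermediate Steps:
Q = 21 (Q = 6 - 1*(-15) = 6 + 15 = 21)
y(s) = -3*s/4 (y(s) = ((-1*6)*s)/8 = (-6*s)/8 = -3*s/4)
-439073/(y(Q) + 230)² = -439073/(-¾*21 + 230)² = -439073/(-63/4 + 230)² = -439073/((857/4)²) = -439073/734449/16 = -439073*16/734449 = -7025168/734449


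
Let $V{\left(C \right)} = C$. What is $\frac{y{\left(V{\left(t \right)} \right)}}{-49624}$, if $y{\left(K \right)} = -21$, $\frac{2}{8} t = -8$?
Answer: $\frac{21}{49624} \approx 0.00042318$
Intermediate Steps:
$t = -32$ ($t = 4 \left(-8\right) = -32$)
$\frac{y{\left(V{\left(t \right)} \right)}}{-49624} = - \frac{21}{-49624} = \left(-21\right) \left(- \frac{1}{49624}\right) = \frac{21}{49624}$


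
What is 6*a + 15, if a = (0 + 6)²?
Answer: 231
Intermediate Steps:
a = 36 (a = 6² = 36)
6*a + 15 = 6*36 + 15 = 216 + 15 = 231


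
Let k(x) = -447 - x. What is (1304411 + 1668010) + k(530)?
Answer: 2971444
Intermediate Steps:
(1304411 + 1668010) + k(530) = (1304411 + 1668010) + (-447 - 1*530) = 2972421 + (-447 - 530) = 2972421 - 977 = 2971444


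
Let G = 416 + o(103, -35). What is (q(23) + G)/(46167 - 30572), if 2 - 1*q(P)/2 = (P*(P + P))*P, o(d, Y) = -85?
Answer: -48333/15595 ≈ -3.0993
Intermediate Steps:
q(P) = 4 - 4*P³ (q(P) = 4 - 2*P*(P + P)*P = 4 - 2*P*(2*P)*P = 4 - 2*2*P²*P = 4 - 4*P³)
G = 331 (G = 416 - 85 = 331)
(q(23) + G)/(46167 - 30572) = ((4 - 4*23³) + 331)/(46167 - 30572) = ((4 - 4*12167) + 331)/15595 = ((4 - 48668) + 331)*(1/15595) = (-48664 + 331)*(1/15595) = -48333*1/15595 = -48333/15595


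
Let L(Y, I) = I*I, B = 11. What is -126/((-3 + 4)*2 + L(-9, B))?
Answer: -42/41 ≈ -1.0244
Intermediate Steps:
L(Y, I) = I²
-126/((-3 + 4)*2 + L(-9, B)) = -126/((-3 + 4)*2 + 11²) = -126/(1*2 + 121) = -126/(2 + 121) = -126/123 = -126*1/123 = -42/41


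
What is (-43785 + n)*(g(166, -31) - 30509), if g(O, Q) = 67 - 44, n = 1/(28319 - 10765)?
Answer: 11715798594027/8777 ≈ 1.3348e+9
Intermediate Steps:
n = 1/17554 ≈ 5.6967e-5
g(O, Q) = 23
(-43785 + n)*(g(166, -31) - 30509) = (-43785 + 1/17554)*(23 - 30509) = -768601889/17554*(-30486) = 11715798594027/8777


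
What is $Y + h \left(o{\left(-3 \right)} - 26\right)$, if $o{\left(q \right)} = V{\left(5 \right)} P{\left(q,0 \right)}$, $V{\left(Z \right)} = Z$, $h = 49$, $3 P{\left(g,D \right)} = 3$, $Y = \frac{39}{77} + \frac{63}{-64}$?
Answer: $- \frac{5073267}{4928} \approx -1029.5$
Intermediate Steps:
$Y = - \frac{2355}{4928}$ ($Y = 39 \cdot \frac{1}{77} + 63 \left(- \frac{1}{64}\right) = \frac{39}{77} - \frac{63}{64} = - \frac{2355}{4928} \approx -0.47788$)
$P{\left(g,D \right)} = 1$ ($P{\left(g,D \right)} = \frac{1}{3} \cdot 3 = 1$)
$o{\left(q \right)} = 5$ ($o{\left(q \right)} = 5 \cdot 1 = 5$)
$Y + h \left(o{\left(-3 \right)} - 26\right) = - \frac{2355}{4928} + 49 \left(5 - 26\right) = - \frac{2355}{4928} + 49 \left(-21\right) = - \frac{2355}{4928} - 1029 = - \frac{5073267}{4928}$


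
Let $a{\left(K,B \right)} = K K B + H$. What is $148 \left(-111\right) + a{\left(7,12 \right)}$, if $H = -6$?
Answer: $-15846$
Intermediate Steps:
$a{\left(K,B \right)} = -6 + B K^{2}$ ($a{\left(K,B \right)} = K K B - 6 = K^{2} B - 6 = B K^{2} - 6 = -6 + B K^{2}$)
$148 \left(-111\right) + a{\left(7,12 \right)} = 148 \left(-111\right) - \left(6 - 12 \cdot 7^{2}\right) = -16428 + \left(-6 + 12 \cdot 49\right) = -16428 + \left(-6 + 588\right) = -16428 + 582 = -15846$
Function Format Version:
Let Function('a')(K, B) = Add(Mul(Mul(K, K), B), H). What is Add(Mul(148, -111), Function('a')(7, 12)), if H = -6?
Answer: -15846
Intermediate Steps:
Function('a')(K, B) = Add(-6, Mul(B, Pow(K, 2))) (Function('a')(K, B) = Add(Mul(Mul(K, K), B), -6) = Add(Mul(Pow(K, 2), B), -6) = Add(Mul(B, Pow(K, 2)), -6) = Add(-6, Mul(B, Pow(K, 2))))
Add(Mul(148, -111), Function('a')(7, 12)) = Add(Mul(148, -111), Add(-6, Mul(12, Pow(7, 2)))) = Add(-16428, Add(-6, Mul(12, 49))) = Add(-16428, Add(-6, 588)) = Add(-16428, 582) = -15846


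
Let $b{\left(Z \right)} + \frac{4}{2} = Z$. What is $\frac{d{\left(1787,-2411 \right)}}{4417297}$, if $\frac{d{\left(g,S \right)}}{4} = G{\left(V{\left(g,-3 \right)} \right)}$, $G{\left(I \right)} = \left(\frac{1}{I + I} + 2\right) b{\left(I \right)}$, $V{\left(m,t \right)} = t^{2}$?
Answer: $\frac{518}{39755673} \approx 1.303 \cdot 10^{-5}$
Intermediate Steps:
$b{\left(Z \right)} = -2 + Z$
$G{\left(I \right)} = \left(-2 + I\right) \left(2 + \frac{1}{2 I}\right)$ ($G{\left(I \right)} = \left(\frac{1}{I + I} + 2\right) \left(-2 + I\right) = \left(\frac{1}{2 I} + 2\right) \left(-2 + I\right) = \left(2 + \frac{1}{2 I}\right) \left(-2 + I\right) = \left(-2 + I\right) \left(2 + \frac{1}{2 I}\right)$)
$d{\left(g,S \right)} = \frac{518}{9}$ ($d{\left(g,S \right)} = 4 \left(- \frac{7}{2} - \frac{1}{\left(-3\right)^{2}} + 2 \left(-3\right)^{2}\right) = 4 \left(- \frac{7}{2} - \frac{1}{9} + 2 \cdot 9\right) = 4 \left(- \frac{7}{2} - \frac{1}{9} + 18\right) = 4 \cdot \frac{259}{18} = \frac{518}{9}$)
$\frac{d{\left(1787,-2411 \right)}}{4417297} = \frac{518}{9 \cdot 4417297} = \frac{518}{9} \cdot \frac{1}{4417297} = \frac{518}{39755673}$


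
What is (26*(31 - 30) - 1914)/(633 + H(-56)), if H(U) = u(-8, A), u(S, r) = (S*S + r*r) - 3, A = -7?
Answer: -1888/743 ≈ -2.5410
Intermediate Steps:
u(S, r) = -3 + S² + r² (u(S, r) = (S² + r²) - 3 = -3 + S² + r²)
H(U) = 110 (H(U) = -3 + (-8)² + (-7)² = -3 + 64 + 49 = 110)
(26*(31 - 30) - 1914)/(633 + H(-56)) = (26*(31 - 30) - 1914)/(633 + 110) = (26*1 - 1914)/743 = (26 - 1914)*(1/743) = -1888*1/743 = -1888/743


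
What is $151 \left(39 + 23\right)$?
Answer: $9362$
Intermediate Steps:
$151 \left(39 + 23\right) = 151 \cdot 62 = 9362$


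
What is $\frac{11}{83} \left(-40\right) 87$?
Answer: $- \frac{38280}{83} \approx -461.2$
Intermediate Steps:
$\frac{11}{83} \left(-40\right) 87 = \left(- \frac{440}{83}\right) 87 = - \frac{38280}{83}$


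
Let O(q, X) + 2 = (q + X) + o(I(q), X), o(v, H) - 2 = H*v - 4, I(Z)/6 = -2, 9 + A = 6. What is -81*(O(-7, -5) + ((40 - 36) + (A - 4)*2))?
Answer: -2754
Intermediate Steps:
A = -3 (A = -9 + 6 = -3)
I(Z) = -12 (I(Z) = 6*(-2) = -12)
o(v, H) = -2 + H*v (o(v, H) = 2 + (H*v - 4) = 2 + (-4 + H*v) = -2 + H*v)
O(q, X) = -4 + q - 11*X (O(q, X) = -2 + ((q + X) + (-2 + X*(-12))) = -2 + ((X + q) + (-2 - 12*X)) = -2 + (-2 + q - 11*X) = -4 + q - 11*X)
-81*(O(-7, -5) + ((40 - 36) + (A - 4)*2)) = -81*((-4 - 7 - 11*(-5)) + ((40 - 36) + (-3 - 4)*2)) = -81*((-4 - 7 + 55) + (4 - 7*2)) = -81*(44 + (4 - 14)) = -81*(44 - 10) = -81*34 = -2754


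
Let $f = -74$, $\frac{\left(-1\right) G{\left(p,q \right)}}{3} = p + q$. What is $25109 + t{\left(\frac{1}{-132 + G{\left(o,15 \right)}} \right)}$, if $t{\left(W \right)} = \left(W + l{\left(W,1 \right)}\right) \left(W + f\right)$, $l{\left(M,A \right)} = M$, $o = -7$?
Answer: $\frac{305537857}{12168} \approx 25110.0$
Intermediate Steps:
$G{\left(p,q \right)} = - 3 p - 3 q$ ($G{\left(p,q \right)} = - 3 \left(p + q\right) = - 3 p - 3 q$)
$t{\left(W \right)} = 2 W \left(-74 + W\right)$ ($t{\left(W \right)} = \left(W + W\right) \left(W - 74\right) = 2 W \left(-74 + W\right)$)
$25109 + t{\left(\frac{1}{-132 + G{\left(o,15 \right)}} \right)} = 25109 + \frac{2 \left(-74 + \frac{1}{-132 - 24}\right)}{-132 - 24} = 25109 + \frac{2 \left(-74 + \frac{1}{-156}\right)}{-156} = 25109 + 2 \left(- \frac{1}{156}\right) \left(-74 - \frac{1}{156}\right) = 25109 + 2 \left(- \frac{1}{156}\right) \left(- \frac{11545}{156}\right) = 25109 + \frac{11545}{12168} = \frac{305537857}{12168}$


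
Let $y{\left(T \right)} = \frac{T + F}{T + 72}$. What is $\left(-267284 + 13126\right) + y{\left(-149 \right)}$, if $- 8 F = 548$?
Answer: $- \frac{39139897}{154} \approx -2.5416 \cdot 10^{5}$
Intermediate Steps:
$F = - \frac{137}{2}$ ($F = \left(- \frac{1}{8}\right) 548 = - \frac{137}{2} \approx -68.5$)
$y{\left(T \right)} = \frac{- \frac{137}{2} + T}{72 + T}$ ($y{\left(T \right)} = \frac{T - \frac{137}{2}}{T + 72} = \frac{- \frac{137}{2} + T}{72 + T}$)
$\left(-267284 + 13126\right) + y{\left(-149 \right)} = \left(-267284 + 13126\right) + \frac{- \frac{137}{2} - 149}{72 - 149} = -254158 + \frac{1}{-77} \left(- \frac{435}{2}\right) = -254158 - - \frac{435}{154} = -254158 + \frac{435}{154} = - \frac{39139897}{154}$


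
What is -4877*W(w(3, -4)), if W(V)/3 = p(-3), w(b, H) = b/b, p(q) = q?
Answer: 43893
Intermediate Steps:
w(b, H) = 1
W(V) = -9 (W(V) = 3*(-3) = -9)
-4877*W(w(3, -4)) = -4877*(-9) = 43893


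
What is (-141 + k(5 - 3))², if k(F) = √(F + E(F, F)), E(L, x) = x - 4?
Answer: 19881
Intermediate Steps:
E(L, x) = -4 + x
k(F) = √(-4 + 2*F) (k(F) = √(F + (-4 + F)) = √(-4 + 2*F))
(-141 + k(5 - 3))² = (-141 + √(-4 + 2*(5 - 3)))² = (-141 + √(-4 + 2*2))² = (-141 + √(-4 + 4))² = (-141 + √0)² = (-141 + 0)² = (-141)² = 19881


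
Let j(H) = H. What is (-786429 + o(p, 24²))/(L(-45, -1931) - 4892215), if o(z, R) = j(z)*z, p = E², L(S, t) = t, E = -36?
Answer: -99243/543794 ≈ -0.18250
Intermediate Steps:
p = 1296 (p = (-36)² = 1296)
o(z, R) = z² (o(z, R) = z*z = z²)
(-786429 + o(p, 24²))/(L(-45, -1931) - 4892215) = (-786429 + 1296²)/(-1931 - 4892215) = (-786429 + 1679616)/(-4894146) = 893187*(-1/4894146) = -99243/543794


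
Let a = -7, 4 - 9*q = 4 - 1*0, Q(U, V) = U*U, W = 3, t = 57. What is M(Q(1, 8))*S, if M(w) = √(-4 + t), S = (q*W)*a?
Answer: 0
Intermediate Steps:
Q(U, V) = U²
q = 0 (q = 4/9 - (4 - 1*0)/9 = 4/9 - (4 + 0)/9 = 4/9 - ⅑*4 = 4/9 - 4/9 = 0)
S = 0 (S = (0*3)*(-7) = 0*(-7) = 0)
M(w) = √53 (M(w) = √(-4 + 57) = √53)
M(Q(1, 8))*S = √53*0 = 0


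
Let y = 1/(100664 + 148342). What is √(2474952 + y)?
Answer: √153456894197923278/249006 ≈ 1573.2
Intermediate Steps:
y = 1/249006 ≈ 4.0160e-6
√(2474952 + y) = √(2474952 + 1/249006) = √(616277897713/249006) = √153456894197923278/249006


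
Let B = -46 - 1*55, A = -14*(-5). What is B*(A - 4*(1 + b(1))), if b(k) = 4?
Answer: -5050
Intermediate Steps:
A = 70
B = -101 (B = -46 - 55 = -101)
B*(A - 4*(1 + b(1))) = -101*(70 - 4*(1 + 4)) = -101*(70 - 4*5) = -101*(70 - 20) = -101*50 = -5050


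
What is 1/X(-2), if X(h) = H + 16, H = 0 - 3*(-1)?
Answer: 1/19 ≈ 0.052632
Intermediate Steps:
H = 3 (H = 0 + 3 = 3)
X(h) = 19 (X(h) = 3 + 16 = 19)
1/X(-2) = 1/19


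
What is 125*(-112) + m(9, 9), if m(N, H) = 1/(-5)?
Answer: -70001/5 ≈ -14000.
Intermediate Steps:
m(N, H) = -1/5
125*(-112) + m(9, 9) = 125*(-112) - 1/5 = -14000 - 1/5 = -70001/5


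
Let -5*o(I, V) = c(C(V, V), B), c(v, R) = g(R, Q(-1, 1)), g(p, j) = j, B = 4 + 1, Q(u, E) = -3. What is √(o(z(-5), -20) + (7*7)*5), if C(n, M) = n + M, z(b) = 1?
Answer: 2*√1535/5 ≈ 15.672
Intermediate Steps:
B = 5
C(n, M) = M + n
c(v, R) = -3
o(I, V) = ⅗ (o(I, V) = -⅕*(-3) = ⅗)
√(o(z(-5), -20) + (7*7)*5) = √(⅗ + (7*7)*5) = √(⅗ + 49*5) = √(⅗ + 245) = √(1228/5) = 2*√1535/5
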